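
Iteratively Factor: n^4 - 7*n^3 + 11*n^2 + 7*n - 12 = (n + 1)*(n^3 - 8*n^2 + 19*n - 12) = (n - 3)*(n + 1)*(n^2 - 5*n + 4) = (n - 3)*(n - 1)*(n + 1)*(n - 4)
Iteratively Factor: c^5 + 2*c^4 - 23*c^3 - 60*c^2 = (c - 5)*(c^4 + 7*c^3 + 12*c^2) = (c - 5)*(c + 4)*(c^3 + 3*c^2) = c*(c - 5)*(c + 4)*(c^2 + 3*c) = c^2*(c - 5)*(c + 4)*(c + 3)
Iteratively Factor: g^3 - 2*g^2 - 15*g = (g)*(g^2 - 2*g - 15) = g*(g + 3)*(g - 5)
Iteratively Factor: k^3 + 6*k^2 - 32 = (k - 2)*(k^2 + 8*k + 16) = (k - 2)*(k + 4)*(k + 4)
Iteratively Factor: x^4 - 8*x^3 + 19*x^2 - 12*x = (x)*(x^3 - 8*x^2 + 19*x - 12) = x*(x - 4)*(x^2 - 4*x + 3) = x*(x - 4)*(x - 1)*(x - 3)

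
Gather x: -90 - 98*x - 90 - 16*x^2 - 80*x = -16*x^2 - 178*x - 180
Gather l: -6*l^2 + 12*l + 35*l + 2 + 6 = -6*l^2 + 47*l + 8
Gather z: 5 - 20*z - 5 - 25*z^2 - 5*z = -25*z^2 - 25*z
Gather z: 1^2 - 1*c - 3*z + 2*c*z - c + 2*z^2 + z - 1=-2*c + 2*z^2 + z*(2*c - 2)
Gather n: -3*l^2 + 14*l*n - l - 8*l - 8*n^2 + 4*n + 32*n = -3*l^2 - 9*l - 8*n^2 + n*(14*l + 36)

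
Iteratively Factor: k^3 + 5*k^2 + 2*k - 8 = (k + 4)*(k^2 + k - 2) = (k - 1)*(k + 4)*(k + 2)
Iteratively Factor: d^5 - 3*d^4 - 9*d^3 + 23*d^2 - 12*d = (d)*(d^4 - 3*d^3 - 9*d^2 + 23*d - 12) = d*(d - 1)*(d^3 - 2*d^2 - 11*d + 12) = d*(d - 1)^2*(d^2 - d - 12) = d*(d - 4)*(d - 1)^2*(d + 3)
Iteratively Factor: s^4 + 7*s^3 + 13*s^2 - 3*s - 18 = (s - 1)*(s^3 + 8*s^2 + 21*s + 18) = (s - 1)*(s + 2)*(s^2 + 6*s + 9) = (s - 1)*(s + 2)*(s + 3)*(s + 3)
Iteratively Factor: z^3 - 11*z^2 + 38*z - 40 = (z - 5)*(z^2 - 6*z + 8) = (z - 5)*(z - 2)*(z - 4)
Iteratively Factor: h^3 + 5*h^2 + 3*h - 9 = (h - 1)*(h^2 + 6*h + 9) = (h - 1)*(h + 3)*(h + 3)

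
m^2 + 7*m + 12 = (m + 3)*(m + 4)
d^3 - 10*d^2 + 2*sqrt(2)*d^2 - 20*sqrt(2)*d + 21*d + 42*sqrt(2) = (d - 7)*(d - 3)*(d + 2*sqrt(2))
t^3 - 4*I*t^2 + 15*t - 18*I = (t - 6*I)*(t - I)*(t + 3*I)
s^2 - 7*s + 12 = (s - 4)*(s - 3)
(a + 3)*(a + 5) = a^2 + 8*a + 15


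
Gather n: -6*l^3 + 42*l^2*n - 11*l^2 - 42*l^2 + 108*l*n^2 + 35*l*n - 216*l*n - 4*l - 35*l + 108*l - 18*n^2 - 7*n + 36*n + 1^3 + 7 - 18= -6*l^3 - 53*l^2 + 69*l + n^2*(108*l - 18) + n*(42*l^2 - 181*l + 29) - 10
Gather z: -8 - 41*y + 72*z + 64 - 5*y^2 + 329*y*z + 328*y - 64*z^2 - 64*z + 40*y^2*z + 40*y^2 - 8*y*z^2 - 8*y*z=35*y^2 + 287*y + z^2*(-8*y - 64) + z*(40*y^2 + 321*y + 8) + 56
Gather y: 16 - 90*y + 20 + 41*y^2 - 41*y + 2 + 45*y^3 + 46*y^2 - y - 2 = 45*y^3 + 87*y^2 - 132*y + 36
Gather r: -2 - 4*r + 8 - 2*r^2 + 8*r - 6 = -2*r^2 + 4*r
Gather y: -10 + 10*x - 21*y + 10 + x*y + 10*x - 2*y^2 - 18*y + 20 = 20*x - 2*y^2 + y*(x - 39) + 20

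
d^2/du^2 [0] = 0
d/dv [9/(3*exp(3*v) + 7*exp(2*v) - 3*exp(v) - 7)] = (-81*exp(2*v) - 126*exp(v) + 27)*exp(v)/(3*exp(3*v) + 7*exp(2*v) - 3*exp(v) - 7)^2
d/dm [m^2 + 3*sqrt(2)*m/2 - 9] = 2*m + 3*sqrt(2)/2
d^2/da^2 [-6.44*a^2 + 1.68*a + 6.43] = -12.8800000000000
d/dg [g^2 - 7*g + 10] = 2*g - 7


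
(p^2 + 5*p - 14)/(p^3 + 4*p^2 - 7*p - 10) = (p + 7)/(p^2 + 6*p + 5)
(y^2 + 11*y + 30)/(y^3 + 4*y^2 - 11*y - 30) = (y + 6)/(y^2 - y - 6)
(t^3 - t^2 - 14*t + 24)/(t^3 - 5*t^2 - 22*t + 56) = (t - 3)/(t - 7)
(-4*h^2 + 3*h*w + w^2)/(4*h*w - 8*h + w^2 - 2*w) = (-h + w)/(w - 2)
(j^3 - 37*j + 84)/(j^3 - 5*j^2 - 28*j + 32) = (j^3 - 37*j + 84)/(j^3 - 5*j^2 - 28*j + 32)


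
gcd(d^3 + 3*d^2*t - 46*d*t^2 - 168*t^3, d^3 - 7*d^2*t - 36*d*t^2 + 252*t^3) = -d^2 + d*t + 42*t^2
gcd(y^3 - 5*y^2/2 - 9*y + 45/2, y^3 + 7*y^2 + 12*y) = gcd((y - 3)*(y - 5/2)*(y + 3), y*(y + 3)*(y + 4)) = y + 3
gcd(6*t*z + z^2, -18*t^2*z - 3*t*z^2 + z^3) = z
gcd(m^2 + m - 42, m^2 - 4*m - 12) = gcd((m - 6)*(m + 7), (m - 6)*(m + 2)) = m - 6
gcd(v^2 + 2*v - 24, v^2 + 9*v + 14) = 1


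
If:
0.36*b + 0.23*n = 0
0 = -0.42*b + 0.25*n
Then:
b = 0.00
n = 0.00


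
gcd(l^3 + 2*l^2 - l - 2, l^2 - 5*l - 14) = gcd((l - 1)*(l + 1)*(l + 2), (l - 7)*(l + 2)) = l + 2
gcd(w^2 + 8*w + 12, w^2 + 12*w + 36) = w + 6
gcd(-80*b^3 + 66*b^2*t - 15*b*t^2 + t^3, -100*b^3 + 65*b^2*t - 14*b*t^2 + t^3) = -5*b + t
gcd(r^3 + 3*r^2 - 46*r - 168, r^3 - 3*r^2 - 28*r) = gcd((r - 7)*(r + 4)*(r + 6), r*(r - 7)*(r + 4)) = r^2 - 3*r - 28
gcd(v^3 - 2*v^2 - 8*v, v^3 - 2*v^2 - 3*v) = v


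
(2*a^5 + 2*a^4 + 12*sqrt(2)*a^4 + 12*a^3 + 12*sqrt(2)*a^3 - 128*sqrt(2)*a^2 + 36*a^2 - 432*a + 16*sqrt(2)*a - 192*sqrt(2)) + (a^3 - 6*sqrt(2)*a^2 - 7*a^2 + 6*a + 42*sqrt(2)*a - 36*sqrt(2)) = 2*a^5 + 2*a^4 + 12*sqrt(2)*a^4 + 13*a^3 + 12*sqrt(2)*a^3 - 134*sqrt(2)*a^2 + 29*a^2 - 426*a + 58*sqrt(2)*a - 228*sqrt(2)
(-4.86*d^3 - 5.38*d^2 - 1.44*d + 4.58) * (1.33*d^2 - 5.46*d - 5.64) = -6.4638*d^5 + 19.3802*d^4 + 54.87*d^3 + 44.297*d^2 - 16.8852*d - 25.8312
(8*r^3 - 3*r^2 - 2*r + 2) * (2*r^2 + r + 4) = 16*r^5 + 2*r^4 + 25*r^3 - 10*r^2 - 6*r + 8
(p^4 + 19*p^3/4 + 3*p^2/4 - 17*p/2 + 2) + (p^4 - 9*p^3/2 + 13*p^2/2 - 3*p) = 2*p^4 + p^3/4 + 29*p^2/4 - 23*p/2 + 2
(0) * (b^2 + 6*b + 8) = 0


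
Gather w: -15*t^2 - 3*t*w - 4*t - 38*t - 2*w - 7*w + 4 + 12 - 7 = -15*t^2 - 42*t + w*(-3*t - 9) + 9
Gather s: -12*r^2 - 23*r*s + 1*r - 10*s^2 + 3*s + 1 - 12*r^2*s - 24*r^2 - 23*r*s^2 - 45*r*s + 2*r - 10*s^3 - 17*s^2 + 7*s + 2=-36*r^2 + 3*r - 10*s^3 + s^2*(-23*r - 27) + s*(-12*r^2 - 68*r + 10) + 3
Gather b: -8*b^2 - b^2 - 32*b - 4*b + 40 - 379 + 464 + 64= -9*b^2 - 36*b + 189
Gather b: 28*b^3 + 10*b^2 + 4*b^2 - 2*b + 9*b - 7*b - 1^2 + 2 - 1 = 28*b^3 + 14*b^2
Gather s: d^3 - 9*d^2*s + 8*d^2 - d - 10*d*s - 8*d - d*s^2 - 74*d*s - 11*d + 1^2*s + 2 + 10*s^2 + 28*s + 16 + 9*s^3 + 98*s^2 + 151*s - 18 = d^3 + 8*d^2 - 20*d + 9*s^3 + s^2*(108 - d) + s*(-9*d^2 - 84*d + 180)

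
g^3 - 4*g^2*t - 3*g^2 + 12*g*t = g*(g - 3)*(g - 4*t)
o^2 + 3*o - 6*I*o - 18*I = (o + 3)*(o - 6*I)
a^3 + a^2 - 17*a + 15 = (a - 3)*(a - 1)*(a + 5)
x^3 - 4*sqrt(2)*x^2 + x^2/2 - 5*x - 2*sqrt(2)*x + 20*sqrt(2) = (x - 2)*(x + 5/2)*(x - 4*sqrt(2))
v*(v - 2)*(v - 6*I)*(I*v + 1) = I*v^4 + 7*v^3 - 2*I*v^3 - 14*v^2 - 6*I*v^2 + 12*I*v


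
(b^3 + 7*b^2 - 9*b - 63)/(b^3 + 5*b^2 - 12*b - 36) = (b^2 + 10*b + 21)/(b^2 + 8*b + 12)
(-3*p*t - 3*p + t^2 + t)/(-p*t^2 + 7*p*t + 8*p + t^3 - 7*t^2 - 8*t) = (3*p - t)/(p*t - 8*p - t^2 + 8*t)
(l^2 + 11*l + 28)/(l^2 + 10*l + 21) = (l + 4)/(l + 3)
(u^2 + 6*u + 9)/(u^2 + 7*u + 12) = (u + 3)/(u + 4)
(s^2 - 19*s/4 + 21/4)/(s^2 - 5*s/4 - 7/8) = 2*(s - 3)/(2*s + 1)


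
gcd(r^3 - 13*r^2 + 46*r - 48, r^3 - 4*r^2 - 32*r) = r - 8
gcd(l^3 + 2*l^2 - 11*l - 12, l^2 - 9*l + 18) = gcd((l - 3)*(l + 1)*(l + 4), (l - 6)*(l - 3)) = l - 3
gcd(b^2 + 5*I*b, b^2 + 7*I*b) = b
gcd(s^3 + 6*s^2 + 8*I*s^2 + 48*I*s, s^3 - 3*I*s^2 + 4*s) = s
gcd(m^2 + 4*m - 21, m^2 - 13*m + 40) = 1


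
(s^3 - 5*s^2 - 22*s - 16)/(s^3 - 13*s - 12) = (s^2 - 6*s - 16)/(s^2 - s - 12)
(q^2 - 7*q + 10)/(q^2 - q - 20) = (q - 2)/(q + 4)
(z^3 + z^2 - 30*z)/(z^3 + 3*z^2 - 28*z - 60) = z/(z + 2)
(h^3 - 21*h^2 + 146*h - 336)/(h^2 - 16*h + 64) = (h^2 - 13*h + 42)/(h - 8)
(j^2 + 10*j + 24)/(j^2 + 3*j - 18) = (j + 4)/(j - 3)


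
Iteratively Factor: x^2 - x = (x - 1)*(x)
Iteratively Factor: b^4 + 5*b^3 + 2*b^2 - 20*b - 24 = (b + 2)*(b^3 + 3*b^2 - 4*b - 12) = (b + 2)^2*(b^2 + b - 6) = (b - 2)*(b + 2)^2*(b + 3)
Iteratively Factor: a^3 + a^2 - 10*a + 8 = (a - 1)*(a^2 + 2*a - 8) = (a - 1)*(a + 4)*(a - 2)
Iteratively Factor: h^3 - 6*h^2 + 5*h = (h)*(h^2 - 6*h + 5) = h*(h - 1)*(h - 5)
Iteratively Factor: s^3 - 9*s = (s)*(s^2 - 9) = s*(s + 3)*(s - 3)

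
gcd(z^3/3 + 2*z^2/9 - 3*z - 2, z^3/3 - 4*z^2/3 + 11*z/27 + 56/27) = 1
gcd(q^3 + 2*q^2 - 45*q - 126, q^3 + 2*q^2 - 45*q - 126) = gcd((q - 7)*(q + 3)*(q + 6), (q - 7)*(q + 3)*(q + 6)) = q^3 + 2*q^2 - 45*q - 126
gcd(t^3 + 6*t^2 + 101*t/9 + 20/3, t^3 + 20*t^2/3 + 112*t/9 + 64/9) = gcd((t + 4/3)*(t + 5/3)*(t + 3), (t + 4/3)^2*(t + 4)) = t + 4/3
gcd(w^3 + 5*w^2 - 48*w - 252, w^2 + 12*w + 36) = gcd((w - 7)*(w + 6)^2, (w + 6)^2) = w^2 + 12*w + 36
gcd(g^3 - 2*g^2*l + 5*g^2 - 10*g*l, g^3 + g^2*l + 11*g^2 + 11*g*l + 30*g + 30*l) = g + 5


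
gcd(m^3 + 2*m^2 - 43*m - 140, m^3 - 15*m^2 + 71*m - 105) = m - 7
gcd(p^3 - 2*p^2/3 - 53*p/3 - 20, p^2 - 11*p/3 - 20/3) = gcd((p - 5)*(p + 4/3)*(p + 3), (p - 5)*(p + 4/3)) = p^2 - 11*p/3 - 20/3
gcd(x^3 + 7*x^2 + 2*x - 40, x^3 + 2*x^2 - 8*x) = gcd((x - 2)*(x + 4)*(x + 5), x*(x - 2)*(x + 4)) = x^2 + 2*x - 8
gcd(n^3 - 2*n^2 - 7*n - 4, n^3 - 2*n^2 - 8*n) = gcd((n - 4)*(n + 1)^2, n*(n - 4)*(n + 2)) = n - 4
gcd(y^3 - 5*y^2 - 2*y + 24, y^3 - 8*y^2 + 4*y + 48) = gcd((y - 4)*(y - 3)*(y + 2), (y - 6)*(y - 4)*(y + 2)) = y^2 - 2*y - 8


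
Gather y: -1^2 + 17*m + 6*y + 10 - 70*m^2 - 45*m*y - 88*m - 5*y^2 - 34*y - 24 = -70*m^2 - 71*m - 5*y^2 + y*(-45*m - 28) - 15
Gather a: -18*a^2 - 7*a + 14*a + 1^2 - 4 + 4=-18*a^2 + 7*a + 1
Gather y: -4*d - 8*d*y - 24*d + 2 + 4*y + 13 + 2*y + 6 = -28*d + y*(6 - 8*d) + 21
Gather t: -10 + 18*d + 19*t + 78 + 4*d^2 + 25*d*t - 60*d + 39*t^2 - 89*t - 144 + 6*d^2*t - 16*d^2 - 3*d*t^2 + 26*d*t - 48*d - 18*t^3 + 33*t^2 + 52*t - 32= -12*d^2 - 90*d - 18*t^3 + t^2*(72 - 3*d) + t*(6*d^2 + 51*d - 18) - 108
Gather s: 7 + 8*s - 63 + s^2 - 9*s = s^2 - s - 56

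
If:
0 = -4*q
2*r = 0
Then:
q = 0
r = 0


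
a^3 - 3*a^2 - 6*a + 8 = (a - 4)*(a - 1)*(a + 2)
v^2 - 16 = (v - 4)*(v + 4)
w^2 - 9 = (w - 3)*(w + 3)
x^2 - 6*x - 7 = (x - 7)*(x + 1)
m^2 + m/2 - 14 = (m - 7/2)*(m + 4)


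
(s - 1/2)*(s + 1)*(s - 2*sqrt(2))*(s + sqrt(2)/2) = s^4 - 3*sqrt(2)*s^3/2 + s^3/2 - 5*s^2/2 - 3*sqrt(2)*s^2/4 - s + 3*sqrt(2)*s/4 + 1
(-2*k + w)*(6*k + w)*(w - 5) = -12*k^2*w + 60*k^2 + 4*k*w^2 - 20*k*w + w^3 - 5*w^2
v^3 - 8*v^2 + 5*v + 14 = (v - 7)*(v - 2)*(v + 1)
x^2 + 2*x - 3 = (x - 1)*(x + 3)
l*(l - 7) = l^2 - 7*l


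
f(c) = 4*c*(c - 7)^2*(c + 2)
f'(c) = 4*c*(c - 7)^2 + 4*c*(c + 2)*(2*c - 14) + 4*(c - 7)^2*(c + 2) = 16*c^3 - 144*c^2 + 168*c + 392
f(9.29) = 2200.09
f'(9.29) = 2353.17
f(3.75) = 911.02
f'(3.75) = -159.25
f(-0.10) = -38.31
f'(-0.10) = 373.74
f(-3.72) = 2941.18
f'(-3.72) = -3049.35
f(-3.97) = 3764.70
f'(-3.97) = -3545.66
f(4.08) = 846.04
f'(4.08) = -232.96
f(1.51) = 638.98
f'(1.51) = 372.43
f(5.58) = 341.15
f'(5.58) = -374.34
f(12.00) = 16800.00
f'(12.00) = 9320.00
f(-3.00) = 1200.00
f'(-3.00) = -1840.00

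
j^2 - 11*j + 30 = (j - 6)*(j - 5)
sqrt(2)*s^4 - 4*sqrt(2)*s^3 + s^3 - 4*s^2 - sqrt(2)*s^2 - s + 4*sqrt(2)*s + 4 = (s - 4)*(s - 1)*(s + 1)*(sqrt(2)*s + 1)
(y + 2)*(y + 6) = y^2 + 8*y + 12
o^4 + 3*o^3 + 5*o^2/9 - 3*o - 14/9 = (o - 1)*(o + 2/3)*(o + 1)*(o + 7/3)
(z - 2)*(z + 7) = z^2 + 5*z - 14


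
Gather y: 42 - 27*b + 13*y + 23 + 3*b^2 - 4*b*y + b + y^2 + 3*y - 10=3*b^2 - 26*b + y^2 + y*(16 - 4*b) + 55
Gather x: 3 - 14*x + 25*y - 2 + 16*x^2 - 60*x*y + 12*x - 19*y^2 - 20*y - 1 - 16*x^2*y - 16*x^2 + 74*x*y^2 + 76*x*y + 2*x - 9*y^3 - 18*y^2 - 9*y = -16*x^2*y + x*(74*y^2 + 16*y) - 9*y^3 - 37*y^2 - 4*y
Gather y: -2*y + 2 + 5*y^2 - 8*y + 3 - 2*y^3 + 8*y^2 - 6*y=-2*y^3 + 13*y^2 - 16*y + 5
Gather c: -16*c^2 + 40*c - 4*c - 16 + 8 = -16*c^2 + 36*c - 8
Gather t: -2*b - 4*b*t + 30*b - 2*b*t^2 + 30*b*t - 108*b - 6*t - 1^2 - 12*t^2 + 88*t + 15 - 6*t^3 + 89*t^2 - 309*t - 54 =-80*b - 6*t^3 + t^2*(77 - 2*b) + t*(26*b - 227) - 40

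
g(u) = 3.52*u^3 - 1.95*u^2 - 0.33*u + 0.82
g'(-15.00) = 2434.17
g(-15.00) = -12312.98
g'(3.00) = 83.01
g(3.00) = 77.32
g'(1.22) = 10.63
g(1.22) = 3.91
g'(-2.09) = 53.95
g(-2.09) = -39.14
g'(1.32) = 12.92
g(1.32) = 5.08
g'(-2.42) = 70.95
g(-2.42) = -59.69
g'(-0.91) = 11.96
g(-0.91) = -3.15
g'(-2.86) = 97.20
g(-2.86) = -96.53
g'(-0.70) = 7.57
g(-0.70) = -1.11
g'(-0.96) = 13.15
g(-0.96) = -3.77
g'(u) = 10.56*u^2 - 3.9*u - 0.33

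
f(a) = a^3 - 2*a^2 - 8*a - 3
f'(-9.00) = 271.00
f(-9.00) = -822.00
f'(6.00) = 76.00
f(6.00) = 93.00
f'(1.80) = -5.48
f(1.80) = -18.05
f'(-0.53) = -5.04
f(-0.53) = 0.53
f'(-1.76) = 8.33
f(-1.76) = -0.57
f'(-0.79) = -2.97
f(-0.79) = 1.58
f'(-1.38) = 3.23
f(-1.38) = 1.60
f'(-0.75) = -3.31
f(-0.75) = 1.45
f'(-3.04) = 31.88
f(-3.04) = -25.26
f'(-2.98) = 30.56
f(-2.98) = -23.38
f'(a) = 3*a^2 - 4*a - 8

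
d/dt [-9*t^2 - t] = -18*t - 1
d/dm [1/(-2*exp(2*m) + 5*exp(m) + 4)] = (4*exp(m) - 5)*exp(m)/(-2*exp(2*m) + 5*exp(m) + 4)^2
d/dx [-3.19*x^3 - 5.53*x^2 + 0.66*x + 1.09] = -9.57*x^2 - 11.06*x + 0.66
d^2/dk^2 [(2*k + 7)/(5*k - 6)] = 470/(5*k - 6)^3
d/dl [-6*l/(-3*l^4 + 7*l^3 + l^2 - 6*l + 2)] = 6*(-9*l^4 + 14*l^3 + l^2 - 2)/(9*l^8 - 42*l^7 + 43*l^6 + 50*l^5 - 95*l^4 + 16*l^3 + 40*l^2 - 24*l + 4)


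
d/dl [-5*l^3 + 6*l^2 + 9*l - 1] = -15*l^2 + 12*l + 9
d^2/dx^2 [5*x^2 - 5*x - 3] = 10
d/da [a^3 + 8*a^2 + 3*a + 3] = 3*a^2 + 16*a + 3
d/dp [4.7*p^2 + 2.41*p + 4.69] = 9.4*p + 2.41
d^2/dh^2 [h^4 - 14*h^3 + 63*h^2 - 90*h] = 12*h^2 - 84*h + 126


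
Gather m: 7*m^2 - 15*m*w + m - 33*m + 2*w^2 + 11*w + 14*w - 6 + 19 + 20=7*m^2 + m*(-15*w - 32) + 2*w^2 + 25*w + 33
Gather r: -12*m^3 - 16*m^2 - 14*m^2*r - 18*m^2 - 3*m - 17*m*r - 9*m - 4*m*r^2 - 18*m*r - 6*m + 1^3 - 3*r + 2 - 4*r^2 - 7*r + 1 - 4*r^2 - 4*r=-12*m^3 - 34*m^2 - 18*m + r^2*(-4*m - 8) + r*(-14*m^2 - 35*m - 14) + 4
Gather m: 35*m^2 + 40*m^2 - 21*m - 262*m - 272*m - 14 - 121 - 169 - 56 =75*m^2 - 555*m - 360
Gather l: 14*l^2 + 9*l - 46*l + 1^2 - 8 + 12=14*l^2 - 37*l + 5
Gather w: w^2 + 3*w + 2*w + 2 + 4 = w^2 + 5*w + 6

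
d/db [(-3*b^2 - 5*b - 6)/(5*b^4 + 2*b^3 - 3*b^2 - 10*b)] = (30*b^5 + 81*b^4 + 140*b^3 + 51*b^2 - 36*b - 60)/(b^2*(25*b^6 + 20*b^5 - 26*b^4 - 112*b^3 - 31*b^2 + 60*b + 100))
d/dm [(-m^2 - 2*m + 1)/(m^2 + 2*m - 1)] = 0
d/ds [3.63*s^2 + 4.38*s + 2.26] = 7.26*s + 4.38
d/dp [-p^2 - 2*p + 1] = -2*p - 2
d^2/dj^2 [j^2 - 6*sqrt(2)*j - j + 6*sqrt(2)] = 2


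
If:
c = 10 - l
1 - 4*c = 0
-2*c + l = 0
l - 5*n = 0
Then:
No Solution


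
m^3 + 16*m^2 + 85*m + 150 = (m + 5)^2*(m + 6)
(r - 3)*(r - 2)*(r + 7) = r^3 + 2*r^2 - 29*r + 42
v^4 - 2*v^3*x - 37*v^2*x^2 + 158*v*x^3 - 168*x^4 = (v - 4*x)*(v - 3*x)*(v - 2*x)*(v + 7*x)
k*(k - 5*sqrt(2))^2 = k^3 - 10*sqrt(2)*k^2 + 50*k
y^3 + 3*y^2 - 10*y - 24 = (y - 3)*(y + 2)*(y + 4)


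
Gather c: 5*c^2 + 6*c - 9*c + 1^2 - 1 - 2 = 5*c^2 - 3*c - 2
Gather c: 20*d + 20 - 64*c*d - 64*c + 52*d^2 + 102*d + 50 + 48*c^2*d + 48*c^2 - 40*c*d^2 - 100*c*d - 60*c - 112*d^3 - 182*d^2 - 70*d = c^2*(48*d + 48) + c*(-40*d^2 - 164*d - 124) - 112*d^3 - 130*d^2 + 52*d + 70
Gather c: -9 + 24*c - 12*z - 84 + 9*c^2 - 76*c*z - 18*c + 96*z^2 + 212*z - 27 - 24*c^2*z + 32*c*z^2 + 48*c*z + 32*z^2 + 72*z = c^2*(9 - 24*z) + c*(32*z^2 - 28*z + 6) + 128*z^2 + 272*z - 120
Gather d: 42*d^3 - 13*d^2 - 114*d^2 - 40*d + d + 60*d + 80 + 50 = 42*d^3 - 127*d^2 + 21*d + 130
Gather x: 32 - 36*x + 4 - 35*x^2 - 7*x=-35*x^2 - 43*x + 36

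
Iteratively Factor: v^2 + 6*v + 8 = (v + 2)*(v + 4)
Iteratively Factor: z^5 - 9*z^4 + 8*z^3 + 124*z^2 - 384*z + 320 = (z - 4)*(z^4 - 5*z^3 - 12*z^2 + 76*z - 80) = (z - 4)*(z - 2)*(z^3 - 3*z^2 - 18*z + 40) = (z - 4)*(z - 2)^2*(z^2 - z - 20) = (z - 4)*(z - 2)^2*(z + 4)*(z - 5)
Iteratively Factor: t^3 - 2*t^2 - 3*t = (t - 3)*(t^2 + t) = t*(t - 3)*(t + 1)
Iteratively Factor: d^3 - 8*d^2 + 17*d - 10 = (d - 2)*(d^2 - 6*d + 5) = (d - 2)*(d - 1)*(d - 5)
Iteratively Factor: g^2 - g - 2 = (g - 2)*(g + 1)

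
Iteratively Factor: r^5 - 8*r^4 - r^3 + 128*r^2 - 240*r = (r - 3)*(r^4 - 5*r^3 - 16*r^2 + 80*r) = r*(r - 3)*(r^3 - 5*r^2 - 16*r + 80) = r*(r - 4)*(r - 3)*(r^2 - r - 20) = r*(r - 5)*(r - 4)*(r - 3)*(r + 4)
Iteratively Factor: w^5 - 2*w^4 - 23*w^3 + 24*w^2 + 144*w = (w)*(w^4 - 2*w^3 - 23*w^2 + 24*w + 144) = w*(w - 4)*(w^3 + 2*w^2 - 15*w - 36) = w*(w - 4)*(w + 3)*(w^2 - w - 12) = w*(w - 4)^2*(w + 3)*(w + 3)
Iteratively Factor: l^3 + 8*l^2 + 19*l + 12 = (l + 4)*(l^2 + 4*l + 3) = (l + 1)*(l + 4)*(l + 3)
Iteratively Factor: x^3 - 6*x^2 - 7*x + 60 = (x + 3)*(x^2 - 9*x + 20) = (x - 5)*(x + 3)*(x - 4)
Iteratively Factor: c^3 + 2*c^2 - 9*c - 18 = (c + 2)*(c^2 - 9) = (c + 2)*(c + 3)*(c - 3)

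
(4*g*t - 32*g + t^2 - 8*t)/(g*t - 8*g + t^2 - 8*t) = (4*g + t)/(g + t)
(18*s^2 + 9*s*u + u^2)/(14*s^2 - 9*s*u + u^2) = (18*s^2 + 9*s*u + u^2)/(14*s^2 - 9*s*u + u^2)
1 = 1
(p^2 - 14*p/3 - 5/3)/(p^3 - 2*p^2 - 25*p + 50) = (p + 1/3)/(p^2 + 3*p - 10)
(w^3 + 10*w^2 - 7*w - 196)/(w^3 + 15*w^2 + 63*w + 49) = (w - 4)/(w + 1)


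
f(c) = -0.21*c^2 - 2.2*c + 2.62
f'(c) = -0.42*c - 2.2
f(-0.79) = 4.23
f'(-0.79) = -1.87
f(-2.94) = 7.27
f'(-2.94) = -0.97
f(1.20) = -0.32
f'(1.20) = -2.70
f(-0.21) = 3.07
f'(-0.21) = -2.11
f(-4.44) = 8.25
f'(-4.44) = -0.34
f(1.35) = -0.73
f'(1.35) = -2.77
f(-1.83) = 5.94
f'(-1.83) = -1.43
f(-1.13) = 4.84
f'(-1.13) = -1.73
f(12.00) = -54.02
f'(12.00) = -7.24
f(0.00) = 2.62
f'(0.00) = -2.20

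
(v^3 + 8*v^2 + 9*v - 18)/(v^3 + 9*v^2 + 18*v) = (v - 1)/v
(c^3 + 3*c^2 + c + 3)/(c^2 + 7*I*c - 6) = (c^2 + c*(3 - I) - 3*I)/(c + 6*I)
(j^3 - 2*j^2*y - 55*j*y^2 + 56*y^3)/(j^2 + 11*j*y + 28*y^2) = (j^2 - 9*j*y + 8*y^2)/(j + 4*y)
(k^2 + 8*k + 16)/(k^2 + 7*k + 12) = (k + 4)/(k + 3)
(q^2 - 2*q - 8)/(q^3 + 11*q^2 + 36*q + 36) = (q - 4)/(q^2 + 9*q + 18)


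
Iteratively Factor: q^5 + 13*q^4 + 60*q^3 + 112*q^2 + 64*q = (q + 1)*(q^4 + 12*q^3 + 48*q^2 + 64*q) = q*(q + 1)*(q^3 + 12*q^2 + 48*q + 64) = q*(q + 1)*(q + 4)*(q^2 + 8*q + 16) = q*(q + 1)*(q + 4)^2*(q + 4)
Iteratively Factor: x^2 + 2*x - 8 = (x - 2)*(x + 4)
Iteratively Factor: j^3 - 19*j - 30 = (j + 3)*(j^2 - 3*j - 10) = (j + 2)*(j + 3)*(j - 5)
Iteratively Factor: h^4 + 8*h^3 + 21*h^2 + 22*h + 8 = (h + 1)*(h^3 + 7*h^2 + 14*h + 8) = (h + 1)^2*(h^2 + 6*h + 8) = (h + 1)^2*(h + 4)*(h + 2)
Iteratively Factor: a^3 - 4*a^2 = (a)*(a^2 - 4*a) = a^2*(a - 4)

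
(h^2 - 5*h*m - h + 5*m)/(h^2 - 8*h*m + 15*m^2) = (h - 1)/(h - 3*m)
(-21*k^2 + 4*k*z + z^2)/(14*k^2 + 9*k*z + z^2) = (-3*k + z)/(2*k + z)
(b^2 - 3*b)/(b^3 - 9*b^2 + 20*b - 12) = b*(b - 3)/(b^3 - 9*b^2 + 20*b - 12)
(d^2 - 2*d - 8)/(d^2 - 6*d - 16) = (d - 4)/(d - 8)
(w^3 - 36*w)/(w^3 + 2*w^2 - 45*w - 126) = w*(w - 6)/(w^2 - 4*w - 21)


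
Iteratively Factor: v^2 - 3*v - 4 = (v - 4)*(v + 1)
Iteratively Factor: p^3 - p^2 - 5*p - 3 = (p + 1)*(p^2 - 2*p - 3) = (p - 3)*(p + 1)*(p + 1)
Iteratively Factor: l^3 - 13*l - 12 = (l - 4)*(l^2 + 4*l + 3) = (l - 4)*(l + 3)*(l + 1)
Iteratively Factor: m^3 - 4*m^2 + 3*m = (m)*(m^2 - 4*m + 3) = m*(m - 3)*(m - 1)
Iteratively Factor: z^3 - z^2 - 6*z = (z + 2)*(z^2 - 3*z) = z*(z + 2)*(z - 3)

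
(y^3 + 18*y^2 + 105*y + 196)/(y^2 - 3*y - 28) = (y^2 + 14*y + 49)/(y - 7)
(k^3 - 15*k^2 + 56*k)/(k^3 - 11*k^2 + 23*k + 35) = k*(k - 8)/(k^2 - 4*k - 5)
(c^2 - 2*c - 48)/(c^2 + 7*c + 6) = (c - 8)/(c + 1)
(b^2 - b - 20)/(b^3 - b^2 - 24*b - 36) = (-b^2 + b + 20)/(-b^3 + b^2 + 24*b + 36)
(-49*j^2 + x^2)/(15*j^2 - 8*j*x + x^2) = (-49*j^2 + x^2)/(15*j^2 - 8*j*x + x^2)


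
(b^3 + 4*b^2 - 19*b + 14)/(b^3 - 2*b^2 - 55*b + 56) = (b - 2)/(b - 8)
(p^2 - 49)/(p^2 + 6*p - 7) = (p - 7)/(p - 1)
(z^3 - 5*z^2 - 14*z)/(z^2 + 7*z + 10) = z*(z - 7)/(z + 5)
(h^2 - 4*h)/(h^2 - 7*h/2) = 2*(h - 4)/(2*h - 7)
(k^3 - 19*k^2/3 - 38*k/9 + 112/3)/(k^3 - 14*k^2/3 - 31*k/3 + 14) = (k - 8/3)/(k - 1)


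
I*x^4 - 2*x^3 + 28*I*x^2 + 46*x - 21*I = (x - 3*I)*(x - I)*(x + 7*I)*(I*x + 1)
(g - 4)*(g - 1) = g^2 - 5*g + 4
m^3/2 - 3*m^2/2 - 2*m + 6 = (m/2 + 1)*(m - 3)*(m - 2)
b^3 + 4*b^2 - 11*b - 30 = (b - 3)*(b + 2)*(b + 5)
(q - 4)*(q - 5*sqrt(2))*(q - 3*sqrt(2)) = q^3 - 8*sqrt(2)*q^2 - 4*q^2 + 30*q + 32*sqrt(2)*q - 120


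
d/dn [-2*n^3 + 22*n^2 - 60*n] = -6*n^2 + 44*n - 60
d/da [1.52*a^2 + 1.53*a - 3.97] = 3.04*a + 1.53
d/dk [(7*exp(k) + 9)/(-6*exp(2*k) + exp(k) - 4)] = ((7*exp(k) + 9)*(12*exp(k) - 1) - 42*exp(2*k) + 7*exp(k) - 28)*exp(k)/(6*exp(2*k) - exp(k) + 4)^2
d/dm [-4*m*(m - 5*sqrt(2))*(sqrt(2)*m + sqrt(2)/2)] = -12*sqrt(2)*m^2 - 4*sqrt(2)*m + 80*m + 20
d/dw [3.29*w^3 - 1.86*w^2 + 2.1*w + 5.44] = 9.87*w^2 - 3.72*w + 2.1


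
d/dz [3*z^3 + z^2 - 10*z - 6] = 9*z^2 + 2*z - 10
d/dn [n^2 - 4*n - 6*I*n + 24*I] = 2*n - 4 - 6*I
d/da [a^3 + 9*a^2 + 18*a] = 3*a^2 + 18*a + 18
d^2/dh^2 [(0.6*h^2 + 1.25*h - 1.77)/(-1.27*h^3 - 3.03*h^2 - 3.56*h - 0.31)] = (-1.93548*h^6 - 12.09675*h^5 + 21.673566*h^4 + 113.580182*h^3 + 154.803282*h^2 + 117.419472*h + 44.183102)/(2.048383*h^9 + 14.661261*h^8 + 52.205001*h^7 + 111.51354*h^6 + 153.495894*h^5 + 132.150693*h^4 + 65.547605*h^3 + 12.659997*h^2 + 1.026348*h + 0.029791)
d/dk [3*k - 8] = 3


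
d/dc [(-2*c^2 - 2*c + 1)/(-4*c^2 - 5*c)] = (2*c^2 + 8*c + 5)/(c^2*(16*c^2 + 40*c + 25))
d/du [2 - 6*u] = -6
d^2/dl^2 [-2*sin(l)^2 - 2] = -4*cos(2*l)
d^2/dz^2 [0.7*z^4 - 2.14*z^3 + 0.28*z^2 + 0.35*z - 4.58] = 8.4*z^2 - 12.84*z + 0.56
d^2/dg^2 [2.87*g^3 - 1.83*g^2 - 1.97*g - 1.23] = 17.22*g - 3.66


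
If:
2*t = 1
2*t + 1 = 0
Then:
No Solution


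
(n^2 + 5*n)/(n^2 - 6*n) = (n + 5)/(n - 6)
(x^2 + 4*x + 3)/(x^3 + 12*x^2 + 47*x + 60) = (x + 1)/(x^2 + 9*x + 20)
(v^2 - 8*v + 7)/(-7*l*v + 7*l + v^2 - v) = (v - 7)/(-7*l + v)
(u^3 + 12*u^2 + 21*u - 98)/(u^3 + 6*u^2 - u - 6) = (u^3 + 12*u^2 + 21*u - 98)/(u^3 + 6*u^2 - u - 6)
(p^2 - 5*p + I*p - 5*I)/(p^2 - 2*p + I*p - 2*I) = (p - 5)/(p - 2)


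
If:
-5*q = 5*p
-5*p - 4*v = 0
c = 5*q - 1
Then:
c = 4*v - 1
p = -4*v/5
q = 4*v/5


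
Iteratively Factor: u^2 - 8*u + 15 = (u - 5)*(u - 3)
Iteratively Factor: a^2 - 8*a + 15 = (a - 3)*(a - 5)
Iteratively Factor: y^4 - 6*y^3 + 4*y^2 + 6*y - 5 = (y + 1)*(y^3 - 7*y^2 + 11*y - 5) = (y - 5)*(y + 1)*(y^2 - 2*y + 1) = (y - 5)*(y - 1)*(y + 1)*(y - 1)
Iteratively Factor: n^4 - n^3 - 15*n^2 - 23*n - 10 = (n - 5)*(n^3 + 4*n^2 + 5*n + 2) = (n - 5)*(n + 1)*(n^2 + 3*n + 2) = (n - 5)*(n + 1)*(n + 2)*(n + 1)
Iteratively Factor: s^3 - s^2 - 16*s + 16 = (s + 4)*(s^2 - 5*s + 4) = (s - 4)*(s + 4)*(s - 1)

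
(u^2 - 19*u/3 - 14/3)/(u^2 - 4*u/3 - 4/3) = (u - 7)/(u - 2)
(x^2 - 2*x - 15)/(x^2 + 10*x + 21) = (x - 5)/(x + 7)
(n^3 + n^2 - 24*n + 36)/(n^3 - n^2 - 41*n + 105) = (n^2 + 4*n - 12)/(n^2 + 2*n - 35)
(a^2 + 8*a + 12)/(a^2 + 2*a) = (a + 6)/a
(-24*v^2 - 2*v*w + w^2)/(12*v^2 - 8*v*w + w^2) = (-4*v - w)/(2*v - w)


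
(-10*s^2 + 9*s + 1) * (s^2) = -10*s^4 + 9*s^3 + s^2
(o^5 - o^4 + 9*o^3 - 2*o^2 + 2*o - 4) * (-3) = -3*o^5 + 3*o^4 - 27*o^3 + 6*o^2 - 6*o + 12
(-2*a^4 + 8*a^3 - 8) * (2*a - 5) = -4*a^5 + 26*a^4 - 40*a^3 - 16*a + 40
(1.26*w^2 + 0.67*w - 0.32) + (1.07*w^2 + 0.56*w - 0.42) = 2.33*w^2 + 1.23*w - 0.74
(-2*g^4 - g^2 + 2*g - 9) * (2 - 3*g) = 6*g^5 - 4*g^4 + 3*g^3 - 8*g^2 + 31*g - 18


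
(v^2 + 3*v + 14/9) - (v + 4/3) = v^2 + 2*v + 2/9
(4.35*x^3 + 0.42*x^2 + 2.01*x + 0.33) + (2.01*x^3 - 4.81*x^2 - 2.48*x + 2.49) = 6.36*x^3 - 4.39*x^2 - 0.47*x + 2.82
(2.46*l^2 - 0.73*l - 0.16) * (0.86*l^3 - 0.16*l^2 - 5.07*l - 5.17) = 2.1156*l^5 - 1.0214*l^4 - 12.493*l^3 - 8.9915*l^2 + 4.5853*l + 0.8272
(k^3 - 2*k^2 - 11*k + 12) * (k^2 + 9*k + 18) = k^5 + 7*k^4 - 11*k^3 - 123*k^2 - 90*k + 216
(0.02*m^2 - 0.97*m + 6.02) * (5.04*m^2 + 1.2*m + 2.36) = 0.1008*m^4 - 4.8648*m^3 + 29.224*m^2 + 4.9348*m + 14.2072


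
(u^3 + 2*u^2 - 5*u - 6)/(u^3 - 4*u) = (u^2 + 4*u + 3)/(u*(u + 2))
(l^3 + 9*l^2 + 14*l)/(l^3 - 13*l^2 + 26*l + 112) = l*(l + 7)/(l^2 - 15*l + 56)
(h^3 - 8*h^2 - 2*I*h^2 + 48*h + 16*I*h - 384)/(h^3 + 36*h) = (h^2 - 8*h*(1 + I) + 64*I)/(h*(h - 6*I))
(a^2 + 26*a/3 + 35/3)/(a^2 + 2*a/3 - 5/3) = (a + 7)/(a - 1)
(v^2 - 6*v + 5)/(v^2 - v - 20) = (v - 1)/(v + 4)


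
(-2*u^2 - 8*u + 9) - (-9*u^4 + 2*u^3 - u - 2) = 9*u^4 - 2*u^3 - 2*u^2 - 7*u + 11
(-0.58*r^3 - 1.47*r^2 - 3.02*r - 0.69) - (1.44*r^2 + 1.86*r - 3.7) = -0.58*r^3 - 2.91*r^2 - 4.88*r + 3.01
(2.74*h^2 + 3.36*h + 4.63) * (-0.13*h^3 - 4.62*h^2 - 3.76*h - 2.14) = -0.3562*h^5 - 13.0956*h^4 - 26.4275*h^3 - 39.8878*h^2 - 24.5992*h - 9.9082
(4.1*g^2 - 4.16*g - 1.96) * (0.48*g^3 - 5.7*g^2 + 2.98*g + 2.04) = 1.968*g^5 - 25.3668*g^4 + 34.9892*g^3 + 7.1392*g^2 - 14.3272*g - 3.9984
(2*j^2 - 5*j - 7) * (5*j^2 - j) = 10*j^4 - 27*j^3 - 30*j^2 + 7*j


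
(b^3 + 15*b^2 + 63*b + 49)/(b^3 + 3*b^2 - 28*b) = (b^2 + 8*b + 7)/(b*(b - 4))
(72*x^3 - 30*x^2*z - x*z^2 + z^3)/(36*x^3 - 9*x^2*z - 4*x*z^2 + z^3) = (6*x + z)/(3*x + z)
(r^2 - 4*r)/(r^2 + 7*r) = (r - 4)/(r + 7)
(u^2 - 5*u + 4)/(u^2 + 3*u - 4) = (u - 4)/(u + 4)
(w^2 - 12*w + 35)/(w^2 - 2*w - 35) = (w - 5)/(w + 5)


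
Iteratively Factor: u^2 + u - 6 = (u + 3)*(u - 2)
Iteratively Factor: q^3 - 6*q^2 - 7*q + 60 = (q - 4)*(q^2 - 2*q - 15) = (q - 4)*(q + 3)*(q - 5)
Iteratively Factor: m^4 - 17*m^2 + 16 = (m - 1)*(m^3 + m^2 - 16*m - 16) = (m - 1)*(m + 1)*(m^2 - 16) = (m - 1)*(m + 1)*(m + 4)*(m - 4)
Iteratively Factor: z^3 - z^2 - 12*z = (z)*(z^2 - z - 12) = z*(z + 3)*(z - 4)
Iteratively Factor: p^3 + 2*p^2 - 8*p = (p)*(p^2 + 2*p - 8) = p*(p + 4)*(p - 2)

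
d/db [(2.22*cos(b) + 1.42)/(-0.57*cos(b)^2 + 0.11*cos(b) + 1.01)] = (1.2654*sin(b)^2 - 1.6188*cos(b) - 3.3514)*sin(b)/(-0.57*cos(b)^2 + 0.11*cos(b) + 1.01)^2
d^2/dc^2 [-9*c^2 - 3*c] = -18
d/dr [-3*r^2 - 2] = -6*r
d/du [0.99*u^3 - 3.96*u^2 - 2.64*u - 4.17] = 2.97*u^2 - 7.92*u - 2.64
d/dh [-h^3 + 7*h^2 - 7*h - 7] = -3*h^2 + 14*h - 7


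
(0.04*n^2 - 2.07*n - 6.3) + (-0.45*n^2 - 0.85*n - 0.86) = -0.41*n^2 - 2.92*n - 7.16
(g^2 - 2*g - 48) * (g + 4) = g^3 + 2*g^2 - 56*g - 192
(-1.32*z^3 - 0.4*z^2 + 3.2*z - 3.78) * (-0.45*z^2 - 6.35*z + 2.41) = 0.594*z^5 + 8.562*z^4 - 2.0812*z^3 - 19.583*z^2 + 31.715*z - 9.1098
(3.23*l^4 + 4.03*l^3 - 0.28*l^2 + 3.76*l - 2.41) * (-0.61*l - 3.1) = -1.9703*l^5 - 12.4713*l^4 - 12.3222*l^3 - 1.4256*l^2 - 10.1859*l + 7.471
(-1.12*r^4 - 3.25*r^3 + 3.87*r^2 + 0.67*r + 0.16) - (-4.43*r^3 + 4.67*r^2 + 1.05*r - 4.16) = -1.12*r^4 + 1.18*r^3 - 0.8*r^2 - 0.38*r + 4.32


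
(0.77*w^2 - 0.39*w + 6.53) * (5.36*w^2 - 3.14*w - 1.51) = 4.1272*w^4 - 4.5082*w^3 + 35.0627*w^2 - 19.9153*w - 9.8603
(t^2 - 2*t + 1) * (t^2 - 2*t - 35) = t^4 - 4*t^3 - 30*t^2 + 68*t - 35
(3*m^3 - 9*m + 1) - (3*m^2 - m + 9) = 3*m^3 - 3*m^2 - 8*m - 8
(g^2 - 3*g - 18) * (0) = 0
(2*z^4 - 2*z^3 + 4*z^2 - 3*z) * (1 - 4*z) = -8*z^5 + 10*z^4 - 18*z^3 + 16*z^2 - 3*z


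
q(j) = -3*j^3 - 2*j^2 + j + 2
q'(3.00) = -92.00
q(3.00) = -94.00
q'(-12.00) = -1247.00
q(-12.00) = 4886.00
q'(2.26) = -54.01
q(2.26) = -40.58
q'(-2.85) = -60.70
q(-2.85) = 52.35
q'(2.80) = -80.76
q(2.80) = -76.74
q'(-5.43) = -242.64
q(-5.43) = 417.91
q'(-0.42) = 1.09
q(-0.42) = 1.45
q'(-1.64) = -16.65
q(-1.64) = 8.21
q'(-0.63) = -0.05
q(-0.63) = 1.33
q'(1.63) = -29.43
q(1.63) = -14.68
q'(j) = -9*j^2 - 4*j + 1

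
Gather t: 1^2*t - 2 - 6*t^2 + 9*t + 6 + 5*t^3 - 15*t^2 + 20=5*t^3 - 21*t^2 + 10*t + 24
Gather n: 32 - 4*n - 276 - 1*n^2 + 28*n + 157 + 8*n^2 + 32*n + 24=7*n^2 + 56*n - 63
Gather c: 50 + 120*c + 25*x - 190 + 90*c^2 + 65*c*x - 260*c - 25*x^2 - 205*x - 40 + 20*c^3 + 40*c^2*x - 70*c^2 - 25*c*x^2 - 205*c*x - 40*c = 20*c^3 + c^2*(40*x + 20) + c*(-25*x^2 - 140*x - 180) - 25*x^2 - 180*x - 180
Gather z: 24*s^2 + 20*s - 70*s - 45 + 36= 24*s^2 - 50*s - 9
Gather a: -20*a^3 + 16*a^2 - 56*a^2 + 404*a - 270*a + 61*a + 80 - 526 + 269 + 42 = -20*a^3 - 40*a^2 + 195*a - 135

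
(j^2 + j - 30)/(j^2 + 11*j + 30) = (j - 5)/(j + 5)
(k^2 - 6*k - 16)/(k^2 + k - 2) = (k - 8)/(k - 1)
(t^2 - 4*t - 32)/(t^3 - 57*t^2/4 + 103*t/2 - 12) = 4*(t + 4)/(4*t^2 - 25*t + 6)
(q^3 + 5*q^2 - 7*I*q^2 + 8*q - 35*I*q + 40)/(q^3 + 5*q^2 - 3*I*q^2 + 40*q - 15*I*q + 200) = (q + I)/(q + 5*I)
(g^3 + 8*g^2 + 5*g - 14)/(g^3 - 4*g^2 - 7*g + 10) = (g + 7)/(g - 5)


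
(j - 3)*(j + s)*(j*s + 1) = j^3*s + j^2*s^2 - 3*j^2*s + j^2 - 3*j*s^2 + j*s - 3*j - 3*s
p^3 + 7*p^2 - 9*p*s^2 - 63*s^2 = (p + 7)*(p - 3*s)*(p + 3*s)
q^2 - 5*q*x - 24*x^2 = (q - 8*x)*(q + 3*x)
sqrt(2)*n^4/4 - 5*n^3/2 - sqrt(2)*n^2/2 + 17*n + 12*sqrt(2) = (n/2 + sqrt(2)/2)*(n - 4*sqrt(2))*(n - 3*sqrt(2))*(sqrt(2)*n/2 + 1)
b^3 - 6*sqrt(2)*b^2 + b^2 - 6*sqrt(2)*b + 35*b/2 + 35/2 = (b + 1)*(b - 7*sqrt(2)/2)*(b - 5*sqrt(2)/2)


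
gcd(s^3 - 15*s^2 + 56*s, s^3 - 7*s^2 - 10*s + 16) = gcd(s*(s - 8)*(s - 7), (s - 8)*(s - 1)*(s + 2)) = s - 8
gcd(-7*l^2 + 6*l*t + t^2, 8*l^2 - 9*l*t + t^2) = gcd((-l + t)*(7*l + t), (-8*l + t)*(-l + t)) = -l + t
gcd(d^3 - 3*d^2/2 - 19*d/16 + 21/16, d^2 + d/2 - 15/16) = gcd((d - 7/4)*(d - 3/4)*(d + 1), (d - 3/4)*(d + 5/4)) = d - 3/4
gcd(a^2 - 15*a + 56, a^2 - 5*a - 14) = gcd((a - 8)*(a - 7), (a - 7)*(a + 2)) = a - 7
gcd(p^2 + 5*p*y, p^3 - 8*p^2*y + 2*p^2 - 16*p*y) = p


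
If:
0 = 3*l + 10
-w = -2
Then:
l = -10/3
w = 2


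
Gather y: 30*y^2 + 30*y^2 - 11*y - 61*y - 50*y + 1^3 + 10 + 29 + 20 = 60*y^2 - 122*y + 60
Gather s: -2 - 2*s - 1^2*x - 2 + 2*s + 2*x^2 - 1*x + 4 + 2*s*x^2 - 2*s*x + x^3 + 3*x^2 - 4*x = s*(2*x^2 - 2*x) + x^3 + 5*x^2 - 6*x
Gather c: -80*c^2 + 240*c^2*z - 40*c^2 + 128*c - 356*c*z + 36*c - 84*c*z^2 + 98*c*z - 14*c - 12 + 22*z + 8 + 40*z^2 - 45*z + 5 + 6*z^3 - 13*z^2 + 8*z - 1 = c^2*(240*z - 120) + c*(-84*z^2 - 258*z + 150) + 6*z^3 + 27*z^2 - 15*z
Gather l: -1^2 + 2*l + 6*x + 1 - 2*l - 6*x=0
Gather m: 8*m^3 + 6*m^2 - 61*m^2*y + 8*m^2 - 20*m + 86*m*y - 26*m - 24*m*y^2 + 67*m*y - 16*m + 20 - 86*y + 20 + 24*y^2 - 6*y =8*m^3 + m^2*(14 - 61*y) + m*(-24*y^2 + 153*y - 62) + 24*y^2 - 92*y + 40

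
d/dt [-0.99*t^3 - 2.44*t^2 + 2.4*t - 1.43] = -2.97*t^2 - 4.88*t + 2.4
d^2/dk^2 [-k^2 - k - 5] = -2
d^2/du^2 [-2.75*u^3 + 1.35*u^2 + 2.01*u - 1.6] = 2.7 - 16.5*u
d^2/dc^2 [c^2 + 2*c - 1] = 2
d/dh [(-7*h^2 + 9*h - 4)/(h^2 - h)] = 2*(-h^2 + 4*h - 2)/(h^2*(h^2 - 2*h + 1))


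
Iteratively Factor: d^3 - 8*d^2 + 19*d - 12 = (d - 1)*(d^2 - 7*d + 12) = (d - 4)*(d - 1)*(d - 3)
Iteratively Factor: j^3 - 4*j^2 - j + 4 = (j - 4)*(j^2 - 1) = (j - 4)*(j - 1)*(j + 1)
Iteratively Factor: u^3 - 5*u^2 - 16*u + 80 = (u + 4)*(u^2 - 9*u + 20) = (u - 5)*(u + 4)*(u - 4)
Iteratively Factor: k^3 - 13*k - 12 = (k + 1)*(k^2 - k - 12) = (k + 1)*(k + 3)*(k - 4)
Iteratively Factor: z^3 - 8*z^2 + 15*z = (z)*(z^2 - 8*z + 15) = z*(z - 3)*(z - 5)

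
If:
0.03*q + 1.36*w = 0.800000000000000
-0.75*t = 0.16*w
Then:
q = 26.6666666666667 - 45.3333333333333*w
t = -0.213333333333333*w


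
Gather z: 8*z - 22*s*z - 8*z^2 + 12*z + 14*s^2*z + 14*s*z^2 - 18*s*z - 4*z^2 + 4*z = z^2*(14*s - 12) + z*(14*s^2 - 40*s + 24)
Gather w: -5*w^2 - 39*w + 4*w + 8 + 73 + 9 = -5*w^2 - 35*w + 90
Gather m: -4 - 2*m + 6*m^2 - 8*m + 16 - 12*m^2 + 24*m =-6*m^2 + 14*m + 12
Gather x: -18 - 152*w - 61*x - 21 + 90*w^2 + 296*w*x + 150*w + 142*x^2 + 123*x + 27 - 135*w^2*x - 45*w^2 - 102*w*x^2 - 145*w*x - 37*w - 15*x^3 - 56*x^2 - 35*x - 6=45*w^2 - 39*w - 15*x^3 + x^2*(86 - 102*w) + x*(-135*w^2 + 151*w + 27) - 18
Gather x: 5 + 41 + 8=54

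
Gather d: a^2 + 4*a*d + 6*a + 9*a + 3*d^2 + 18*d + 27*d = a^2 + 15*a + 3*d^2 + d*(4*a + 45)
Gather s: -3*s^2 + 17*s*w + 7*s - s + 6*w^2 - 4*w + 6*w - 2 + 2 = -3*s^2 + s*(17*w + 6) + 6*w^2 + 2*w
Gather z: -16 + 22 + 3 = 9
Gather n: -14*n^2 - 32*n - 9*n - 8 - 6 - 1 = -14*n^2 - 41*n - 15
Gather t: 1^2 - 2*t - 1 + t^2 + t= t^2 - t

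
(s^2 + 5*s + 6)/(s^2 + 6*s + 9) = (s + 2)/(s + 3)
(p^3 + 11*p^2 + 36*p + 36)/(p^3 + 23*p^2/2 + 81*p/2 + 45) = 2*(p + 2)/(2*p + 5)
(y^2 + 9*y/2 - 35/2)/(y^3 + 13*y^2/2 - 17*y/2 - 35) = 1/(y + 2)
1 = 1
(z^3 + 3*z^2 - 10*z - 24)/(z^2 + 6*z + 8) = z - 3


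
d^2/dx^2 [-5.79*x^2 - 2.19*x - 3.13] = -11.5800000000000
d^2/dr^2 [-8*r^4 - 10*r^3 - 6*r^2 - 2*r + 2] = -96*r^2 - 60*r - 12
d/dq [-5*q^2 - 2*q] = -10*q - 2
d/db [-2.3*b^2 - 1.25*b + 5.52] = -4.6*b - 1.25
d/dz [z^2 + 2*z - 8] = 2*z + 2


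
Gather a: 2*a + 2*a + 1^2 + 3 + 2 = 4*a + 6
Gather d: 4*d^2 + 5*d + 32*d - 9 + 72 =4*d^2 + 37*d + 63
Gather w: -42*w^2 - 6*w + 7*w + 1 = -42*w^2 + w + 1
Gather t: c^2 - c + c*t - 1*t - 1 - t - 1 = c^2 - c + t*(c - 2) - 2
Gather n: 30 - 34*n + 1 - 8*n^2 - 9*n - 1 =-8*n^2 - 43*n + 30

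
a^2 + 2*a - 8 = (a - 2)*(a + 4)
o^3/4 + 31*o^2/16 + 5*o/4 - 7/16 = (o/4 + 1/4)*(o - 1/4)*(o + 7)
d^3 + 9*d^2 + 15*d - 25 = (d - 1)*(d + 5)^2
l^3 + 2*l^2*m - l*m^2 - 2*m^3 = (l - m)*(l + m)*(l + 2*m)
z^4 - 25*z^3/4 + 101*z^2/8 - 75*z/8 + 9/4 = (z - 3)*(z - 2)*(z - 3/4)*(z - 1/2)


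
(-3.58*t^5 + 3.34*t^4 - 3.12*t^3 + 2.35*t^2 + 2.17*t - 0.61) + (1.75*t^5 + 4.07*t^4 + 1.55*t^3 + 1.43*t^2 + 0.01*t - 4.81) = -1.83*t^5 + 7.41*t^4 - 1.57*t^3 + 3.78*t^2 + 2.18*t - 5.42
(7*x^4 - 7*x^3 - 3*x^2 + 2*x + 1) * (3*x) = 21*x^5 - 21*x^4 - 9*x^3 + 6*x^2 + 3*x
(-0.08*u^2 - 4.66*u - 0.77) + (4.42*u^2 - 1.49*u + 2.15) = 4.34*u^2 - 6.15*u + 1.38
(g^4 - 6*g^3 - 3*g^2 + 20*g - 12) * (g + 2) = g^5 - 4*g^4 - 15*g^3 + 14*g^2 + 28*g - 24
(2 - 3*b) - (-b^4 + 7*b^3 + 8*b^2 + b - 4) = b^4 - 7*b^3 - 8*b^2 - 4*b + 6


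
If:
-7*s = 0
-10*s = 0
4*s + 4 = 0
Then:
No Solution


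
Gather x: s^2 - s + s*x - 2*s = s^2 + s*x - 3*s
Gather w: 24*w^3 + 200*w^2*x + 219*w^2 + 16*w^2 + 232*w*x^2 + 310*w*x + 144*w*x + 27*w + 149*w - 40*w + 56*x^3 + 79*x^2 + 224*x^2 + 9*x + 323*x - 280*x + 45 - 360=24*w^3 + w^2*(200*x + 235) + w*(232*x^2 + 454*x + 136) + 56*x^3 + 303*x^2 + 52*x - 315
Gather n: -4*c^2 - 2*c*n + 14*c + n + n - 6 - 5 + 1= -4*c^2 + 14*c + n*(2 - 2*c) - 10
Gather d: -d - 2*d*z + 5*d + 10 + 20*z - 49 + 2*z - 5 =d*(4 - 2*z) + 22*z - 44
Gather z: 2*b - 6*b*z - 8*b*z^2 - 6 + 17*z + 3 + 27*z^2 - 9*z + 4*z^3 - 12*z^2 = 2*b + 4*z^3 + z^2*(15 - 8*b) + z*(8 - 6*b) - 3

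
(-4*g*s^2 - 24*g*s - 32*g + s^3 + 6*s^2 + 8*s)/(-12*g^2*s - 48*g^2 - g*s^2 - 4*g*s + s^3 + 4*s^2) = (s + 2)/(3*g + s)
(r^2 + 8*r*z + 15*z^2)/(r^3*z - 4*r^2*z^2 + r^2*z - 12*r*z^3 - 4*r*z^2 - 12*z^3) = (-r^2 - 8*r*z - 15*z^2)/(z*(-r^3 + 4*r^2*z - r^2 + 12*r*z^2 + 4*r*z + 12*z^2))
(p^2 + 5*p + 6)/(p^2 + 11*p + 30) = (p^2 + 5*p + 6)/(p^2 + 11*p + 30)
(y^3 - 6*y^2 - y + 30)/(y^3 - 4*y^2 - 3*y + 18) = (y - 5)/(y - 3)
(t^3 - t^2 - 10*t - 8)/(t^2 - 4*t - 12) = (t^2 - 3*t - 4)/(t - 6)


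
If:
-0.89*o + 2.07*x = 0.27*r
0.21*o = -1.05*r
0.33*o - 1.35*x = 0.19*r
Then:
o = 0.00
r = 0.00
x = 0.00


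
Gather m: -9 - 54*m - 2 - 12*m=-66*m - 11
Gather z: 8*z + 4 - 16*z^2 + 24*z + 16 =-16*z^2 + 32*z + 20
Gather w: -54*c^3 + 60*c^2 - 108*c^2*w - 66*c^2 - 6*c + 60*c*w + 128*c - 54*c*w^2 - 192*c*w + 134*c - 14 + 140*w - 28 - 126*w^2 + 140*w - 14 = -54*c^3 - 6*c^2 + 256*c + w^2*(-54*c - 126) + w*(-108*c^2 - 132*c + 280) - 56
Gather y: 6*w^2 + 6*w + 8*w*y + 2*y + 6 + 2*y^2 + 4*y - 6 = 6*w^2 + 6*w + 2*y^2 + y*(8*w + 6)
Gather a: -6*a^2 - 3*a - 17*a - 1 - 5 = -6*a^2 - 20*a - 6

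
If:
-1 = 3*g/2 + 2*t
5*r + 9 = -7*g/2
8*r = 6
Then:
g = -51/14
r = 3/4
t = 125/56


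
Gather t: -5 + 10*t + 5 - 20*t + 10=10 - 10*t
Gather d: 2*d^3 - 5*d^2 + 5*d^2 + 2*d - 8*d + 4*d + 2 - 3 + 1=2*d^3 - 2*d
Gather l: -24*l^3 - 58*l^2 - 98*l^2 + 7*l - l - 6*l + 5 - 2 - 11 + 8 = -24*l^3 - 156*l^2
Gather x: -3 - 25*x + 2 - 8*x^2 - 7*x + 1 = -8*x^2 - 32*x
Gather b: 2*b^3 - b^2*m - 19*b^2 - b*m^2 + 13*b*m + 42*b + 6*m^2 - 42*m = 2*b^3 + b^2*(-m - 19) + b*(-m^2 + 13*m + 42) + 6*m^2 - 42*m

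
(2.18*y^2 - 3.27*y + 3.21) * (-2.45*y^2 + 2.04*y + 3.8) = -5.341*y^4 + 12.4587*y^3 - 6.2513*y^2 - 5.8776*y + 12.198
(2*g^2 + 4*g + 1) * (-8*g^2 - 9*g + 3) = -16*g^4 - 50*g^3 - 38*g^2 + 3*g + 3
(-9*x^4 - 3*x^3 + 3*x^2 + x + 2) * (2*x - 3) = -18*x^5 + 21*x^4 + 15*x^3 - 7*x^2 + x - 6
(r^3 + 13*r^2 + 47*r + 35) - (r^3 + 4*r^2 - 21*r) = 9*r^2 + 68*r + 35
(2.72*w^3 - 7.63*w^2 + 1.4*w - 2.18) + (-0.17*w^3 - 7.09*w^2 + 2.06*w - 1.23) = 2.55*w^3 - 14.72*w^2 + 3.46*w - 3.41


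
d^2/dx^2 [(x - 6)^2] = 2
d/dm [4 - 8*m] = -8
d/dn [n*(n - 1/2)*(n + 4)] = 3*n^2 + 7*n - 2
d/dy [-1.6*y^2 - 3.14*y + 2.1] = -3.2*y - 3.14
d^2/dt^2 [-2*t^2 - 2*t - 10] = -4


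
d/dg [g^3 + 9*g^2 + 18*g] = 3*g^2 + 18*g + 18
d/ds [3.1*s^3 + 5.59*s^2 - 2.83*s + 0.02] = 9.3*s^2 + 11.18*s - 2.83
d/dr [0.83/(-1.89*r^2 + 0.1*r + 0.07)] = (3.1374*r - 0.083)/(-1.89*r^2 + 0.1*r + 0.07)^2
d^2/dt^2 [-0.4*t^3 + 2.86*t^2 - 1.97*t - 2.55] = 5.72 - 2.4*t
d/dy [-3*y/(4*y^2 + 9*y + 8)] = 12*(y^2 - 2)/(16*y^4 + 72*y^3 + 145*y^2 + 144*y + 64)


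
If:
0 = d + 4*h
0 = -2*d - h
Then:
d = 0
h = 0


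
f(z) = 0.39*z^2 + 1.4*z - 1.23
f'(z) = 0.78*z + 1.4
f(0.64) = -0.17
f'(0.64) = 1.90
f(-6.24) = 5.22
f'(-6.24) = -3.47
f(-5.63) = 3.25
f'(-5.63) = -2.99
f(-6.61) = 6.56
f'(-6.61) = -3.76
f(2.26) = 3.93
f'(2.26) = 3.16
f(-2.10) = -2.45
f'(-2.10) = -0.24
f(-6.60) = 6.52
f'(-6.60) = -3.75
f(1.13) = 0.85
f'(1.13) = 2.28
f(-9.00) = 17.76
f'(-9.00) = -5.62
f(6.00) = 21.21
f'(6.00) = 6.08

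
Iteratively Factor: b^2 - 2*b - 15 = (b + 3)*(b - 5)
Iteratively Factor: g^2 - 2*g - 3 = (g - 3)*(g + 1)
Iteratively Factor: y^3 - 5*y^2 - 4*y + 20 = (y + 2)*(y^2 - 7*y + 10) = (y - 2)*(y + 2)*(y - 5)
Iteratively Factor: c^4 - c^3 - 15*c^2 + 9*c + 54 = (c + 2)*(c^3 - 3*c^2 - 9*c + 27) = (c - 3)*(c + 2)*(c^2 - 9) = (c - 3)^2*(c + 2)*(c + 3)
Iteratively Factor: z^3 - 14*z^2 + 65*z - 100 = (z - 5)*(z^2 - 9*z + 20) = (z - 5)*(z - 4)*(z - 5)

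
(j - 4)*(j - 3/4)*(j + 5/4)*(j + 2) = j^4 - 3*j^3/2 - 159*j^2/16 - 17*j/8 + 15/2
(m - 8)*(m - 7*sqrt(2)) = m^2 - 7*sqrt(2)*m - 8*m + 56*sqrt(2)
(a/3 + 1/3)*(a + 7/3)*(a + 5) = a^3/3 + 25*a^2/9 + 19*a/3 + 35/9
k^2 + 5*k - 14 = (k - 2)*(k + 7)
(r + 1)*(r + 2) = r^2 + 3*r + 2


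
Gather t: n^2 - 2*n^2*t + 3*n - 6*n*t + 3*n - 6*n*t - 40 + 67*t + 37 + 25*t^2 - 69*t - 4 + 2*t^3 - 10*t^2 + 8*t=n^2 + 6*n + 2*t^3 + 15*t^2 + t*(-2*n^2 - 12*n + 6) - 7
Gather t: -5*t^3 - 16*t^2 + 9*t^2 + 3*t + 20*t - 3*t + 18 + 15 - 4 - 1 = -5*t^3 - 7*t^2 + 20*t + 28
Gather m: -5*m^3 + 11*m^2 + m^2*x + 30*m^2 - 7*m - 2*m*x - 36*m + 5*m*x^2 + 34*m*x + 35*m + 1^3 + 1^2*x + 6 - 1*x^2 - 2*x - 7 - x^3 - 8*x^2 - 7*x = -5*m^3 + m^2*(x + 41) + m*(5*x^2 + 32*x - 8) - x^3 - 9*x^2 - 8*x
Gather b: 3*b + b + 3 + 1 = 4*b + 4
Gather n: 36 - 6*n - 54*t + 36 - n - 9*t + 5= -7*n - 63*t + 77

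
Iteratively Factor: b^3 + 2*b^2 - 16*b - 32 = (b - 4)*(b^2 + 6*b + 8) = (b - 4)*(b + 2)*(b + 4)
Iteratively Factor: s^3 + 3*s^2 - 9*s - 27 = (s + 3)*(s^2 - 9) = (s + 3)^2*(s - 3)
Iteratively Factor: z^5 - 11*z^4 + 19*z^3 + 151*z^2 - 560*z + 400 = (z + 4)*(z^4 - 15*z^3 + 79*z^2 - 165*z + 100) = (z - 5)*(z + 4)*(z^3 - 10*z^2 + 29*z - 20) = (z - 5)*(z - 1)*(z + 4)*(z^2 - 9*z + 20) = (z - 5)^2*(z - 1)*(z + 4)*(z - 4)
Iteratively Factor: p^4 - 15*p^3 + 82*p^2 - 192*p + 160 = (p - 4)*(p^3 - 11*p^2 + 38*p - 40) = (p - 5)*(p - 4)*(p^2 - 6*p + 8) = (p - 5)*(p - 4)*(p - 2)*(p - 4)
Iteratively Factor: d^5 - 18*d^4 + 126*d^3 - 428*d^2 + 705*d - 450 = (d - 3)*(d^4 - 15*d^3 + 81*d^2 - 185*d + 150) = (d - 3)*(d - 2)*(d^3 - 13*d^2 + 55*d - 75) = (d - 3)^2*(d - 2)*(d^2 - 10*d + 25) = (d - 5)*(d - 3)^2*(d - 2)*(d - 5)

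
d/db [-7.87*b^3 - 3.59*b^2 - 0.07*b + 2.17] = -23.61*b^2 - 7.18*b - 0.07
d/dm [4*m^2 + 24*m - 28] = 8*m + 24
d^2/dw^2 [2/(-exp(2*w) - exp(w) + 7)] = 2*(-2*(2*exp(w) + 1)^2*exp(w) + (4*exp(w) + 1)*(exp(2*w) + exp(w) - 7))*exp(w)/(exp(2*w) + exp(w) - 7)^3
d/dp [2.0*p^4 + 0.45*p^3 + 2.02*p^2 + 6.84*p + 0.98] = 8.0*p^3 + 1.35*p^2 + 4.04*p + 6.84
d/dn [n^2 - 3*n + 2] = 2*n - 3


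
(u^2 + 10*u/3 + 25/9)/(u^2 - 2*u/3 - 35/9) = (3*u + 5)/(3*u - 7)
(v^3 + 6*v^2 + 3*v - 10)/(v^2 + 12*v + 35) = (v^2 + v - 2)/(v + 7)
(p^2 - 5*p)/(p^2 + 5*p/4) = 4*(p - 5)/(4*p + 5)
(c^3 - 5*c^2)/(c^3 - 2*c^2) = (c - 5)/(c - 2)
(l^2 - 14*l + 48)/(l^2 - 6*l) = (l - 8)/l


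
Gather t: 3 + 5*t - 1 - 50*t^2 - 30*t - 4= -50*t^2 - 25*t - 2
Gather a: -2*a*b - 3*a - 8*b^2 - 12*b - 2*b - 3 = a*(-2*b - 3) - 8*b^2 - 14*b - 3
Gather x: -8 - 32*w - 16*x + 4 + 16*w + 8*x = -16*w - 8*x - 4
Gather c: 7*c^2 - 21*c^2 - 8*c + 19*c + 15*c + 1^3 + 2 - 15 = -14*c^2 + 26*c - 12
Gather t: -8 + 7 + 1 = 0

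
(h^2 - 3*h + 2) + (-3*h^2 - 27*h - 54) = -2*h^2 - 30*h - 52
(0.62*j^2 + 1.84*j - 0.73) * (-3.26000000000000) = -2.0212*j^2 - 5.9984*j + 2.3798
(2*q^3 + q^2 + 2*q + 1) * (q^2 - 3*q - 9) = 2*q^5 - 5*q^4 - 19*q^3 - 14*q^2 - 21*q - 9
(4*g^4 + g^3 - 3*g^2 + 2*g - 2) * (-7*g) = -28*g^5 - 7*g^4 + 21*g^3 - 14*g^2 + 14*g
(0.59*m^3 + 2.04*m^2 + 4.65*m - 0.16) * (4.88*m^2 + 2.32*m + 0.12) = 2.8792*m^5 + 11.324*m^4 + 27.4956*m^3 + 10.252*m^2 + 0.1868*m - 0.0192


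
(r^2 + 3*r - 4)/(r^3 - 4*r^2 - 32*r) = (r - 1)/(r*(r - 8))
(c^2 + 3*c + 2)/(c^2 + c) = (c + 2)/c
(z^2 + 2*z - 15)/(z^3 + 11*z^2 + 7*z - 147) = (z + 5)/(z^2 + 14*z + 49)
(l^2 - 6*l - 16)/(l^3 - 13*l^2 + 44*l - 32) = (l + 2)/(l^2 - 5*l + 4)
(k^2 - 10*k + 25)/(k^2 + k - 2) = (k^2 - 10*k + 25)/(k^2 + k - 2)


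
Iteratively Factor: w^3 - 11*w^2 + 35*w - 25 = (w - 1)*(w^2 - 10*w + 25) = (w - 5)*(w - 1)*(w - 5)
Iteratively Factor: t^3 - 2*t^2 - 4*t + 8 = (t - 2)*(t^2 - 4) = (t - 2)^2*(t + 2)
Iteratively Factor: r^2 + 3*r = (r + 3)*(r)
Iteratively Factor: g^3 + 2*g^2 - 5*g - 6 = (g - 2)*(g^2 + 4*g + 3) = (g - 2)*(g + 1)*(g + 3)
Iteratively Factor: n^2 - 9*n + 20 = (n - 5)*(n - 4)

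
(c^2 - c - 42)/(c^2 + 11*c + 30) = (c - 7)/(c + 5)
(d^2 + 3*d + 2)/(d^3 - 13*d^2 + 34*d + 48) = (d + 2)/(d^2 - 14*d + 48)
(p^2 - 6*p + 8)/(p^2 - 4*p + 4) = (p - 4)/(p - 2)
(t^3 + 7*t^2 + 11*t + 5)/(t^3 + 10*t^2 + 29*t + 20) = (t + 1)/(t + 4)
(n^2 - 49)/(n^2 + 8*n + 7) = (n - 7)/(n + 1)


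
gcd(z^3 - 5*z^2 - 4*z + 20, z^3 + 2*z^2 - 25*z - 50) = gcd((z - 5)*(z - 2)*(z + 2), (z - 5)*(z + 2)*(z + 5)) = z^2 - 3*z - 10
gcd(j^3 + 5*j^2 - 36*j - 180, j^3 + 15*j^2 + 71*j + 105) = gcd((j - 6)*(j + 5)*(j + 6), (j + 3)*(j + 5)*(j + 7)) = j + 5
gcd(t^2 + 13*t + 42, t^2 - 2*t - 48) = t + 6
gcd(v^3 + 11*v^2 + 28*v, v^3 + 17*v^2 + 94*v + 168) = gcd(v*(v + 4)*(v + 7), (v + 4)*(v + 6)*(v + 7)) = v^2 + 11*v + 28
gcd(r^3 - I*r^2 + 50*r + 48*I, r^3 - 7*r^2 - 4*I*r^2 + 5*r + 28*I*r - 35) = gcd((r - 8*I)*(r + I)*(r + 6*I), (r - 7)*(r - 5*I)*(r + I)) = r + I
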